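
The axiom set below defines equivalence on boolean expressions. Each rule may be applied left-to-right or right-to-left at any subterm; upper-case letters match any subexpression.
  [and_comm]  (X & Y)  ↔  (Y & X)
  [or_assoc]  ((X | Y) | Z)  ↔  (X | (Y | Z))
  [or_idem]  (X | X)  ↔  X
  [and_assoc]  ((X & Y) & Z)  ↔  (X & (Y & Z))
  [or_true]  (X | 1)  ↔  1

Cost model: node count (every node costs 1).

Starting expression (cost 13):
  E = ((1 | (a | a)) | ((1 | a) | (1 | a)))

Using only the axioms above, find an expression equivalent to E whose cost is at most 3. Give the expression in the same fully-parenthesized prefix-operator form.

(1) ((1 | a) | (1 | a))  =[or_idem →]=  (1 | a)    ⊢ ((1 | (a | a)) | (1 | a))
(2) (a | a)  =[or_idem →]=  a    ⊢ ((1 | a) | (1 | a))
(3) ((1 | a) | (1 | a))  =[or_idem →]=  (1 | a)    ⊢ cost 3, within 3

(1 | a)   [cost 3]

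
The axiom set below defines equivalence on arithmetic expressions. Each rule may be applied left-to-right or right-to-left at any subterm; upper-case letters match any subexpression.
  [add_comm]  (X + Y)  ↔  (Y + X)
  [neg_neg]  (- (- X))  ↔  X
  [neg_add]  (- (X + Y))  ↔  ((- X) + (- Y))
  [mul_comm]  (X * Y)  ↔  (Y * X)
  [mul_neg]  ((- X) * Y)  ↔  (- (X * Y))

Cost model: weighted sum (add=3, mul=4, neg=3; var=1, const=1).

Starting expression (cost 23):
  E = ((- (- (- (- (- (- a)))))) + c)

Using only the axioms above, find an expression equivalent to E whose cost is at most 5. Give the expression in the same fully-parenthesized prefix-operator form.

(1) (- (- (- (- (- (- a))))))  =[neg_neg →]=  (- (- (- (- a))))    ⊢ ((- (- (- (- a)))) + c)
(2) (- (- (- (- a))))  =[neg_neg →]=  (- (- a))    ⊢ ((- (- a)) + c)
(3) ((- (- a)) + c)  =[add_comm →]=  (c + (- (- a)))
(4) (- (- a))  =[neg_neg →]=  a    ⊢ cost 5, within 5

(c + a)   [cost 5]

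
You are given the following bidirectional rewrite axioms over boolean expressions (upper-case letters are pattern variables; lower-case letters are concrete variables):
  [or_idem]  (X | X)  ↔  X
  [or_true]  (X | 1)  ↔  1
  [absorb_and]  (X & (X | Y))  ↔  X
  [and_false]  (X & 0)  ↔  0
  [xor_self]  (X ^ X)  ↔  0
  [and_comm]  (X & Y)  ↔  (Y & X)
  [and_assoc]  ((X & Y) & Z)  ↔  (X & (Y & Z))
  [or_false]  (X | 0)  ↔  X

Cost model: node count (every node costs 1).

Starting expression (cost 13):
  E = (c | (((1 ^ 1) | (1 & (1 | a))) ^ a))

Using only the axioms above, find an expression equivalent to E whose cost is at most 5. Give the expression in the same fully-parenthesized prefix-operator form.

(c | (1 ^ a))   [cost 5]

(1) (1 & (1 | a))  =[absorb_and →]=  1    ⊢ (c | (((1 ^ 1) | 1) ^ a))
(2) (1 ^ 1)  =[xor_self →]=  0    ⊢ (c | ((0 | 1) ^ a))
(3) (0 | 1)  =[or_true →]=  1    ⊢ cost 5, within 5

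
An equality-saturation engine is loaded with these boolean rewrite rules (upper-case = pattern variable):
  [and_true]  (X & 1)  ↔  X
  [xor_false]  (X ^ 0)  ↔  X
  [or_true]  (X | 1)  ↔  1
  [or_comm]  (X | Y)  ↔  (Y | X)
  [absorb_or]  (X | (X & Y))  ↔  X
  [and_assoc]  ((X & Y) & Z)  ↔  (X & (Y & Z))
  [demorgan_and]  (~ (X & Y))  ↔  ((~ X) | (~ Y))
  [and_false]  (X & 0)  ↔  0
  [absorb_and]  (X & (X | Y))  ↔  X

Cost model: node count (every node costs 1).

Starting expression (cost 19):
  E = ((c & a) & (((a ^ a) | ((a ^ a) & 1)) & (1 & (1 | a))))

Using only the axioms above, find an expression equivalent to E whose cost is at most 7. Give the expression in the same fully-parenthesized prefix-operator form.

((c & a) & (a ^ a))   [cost 7]

1. [absorb_and →] (1 & (1 | a))  →  1;  E = ((c & a) & (((a ^ a) | ((a ^ a) & 1)) & 1))
2. [and_true →] (((a ^ a) | ((a ^ a) & 1)) & 1)  →  ((a ^ a) | ((a ^ a) & 1));  E = ((c & a) & ((a ^ a) | ((a ^ a) & 1)))
3. [absorb_or →] ((a ^ a) | ((a ^ a) & 1))  →  (a ^ a);  cost 7 ≤ 7, done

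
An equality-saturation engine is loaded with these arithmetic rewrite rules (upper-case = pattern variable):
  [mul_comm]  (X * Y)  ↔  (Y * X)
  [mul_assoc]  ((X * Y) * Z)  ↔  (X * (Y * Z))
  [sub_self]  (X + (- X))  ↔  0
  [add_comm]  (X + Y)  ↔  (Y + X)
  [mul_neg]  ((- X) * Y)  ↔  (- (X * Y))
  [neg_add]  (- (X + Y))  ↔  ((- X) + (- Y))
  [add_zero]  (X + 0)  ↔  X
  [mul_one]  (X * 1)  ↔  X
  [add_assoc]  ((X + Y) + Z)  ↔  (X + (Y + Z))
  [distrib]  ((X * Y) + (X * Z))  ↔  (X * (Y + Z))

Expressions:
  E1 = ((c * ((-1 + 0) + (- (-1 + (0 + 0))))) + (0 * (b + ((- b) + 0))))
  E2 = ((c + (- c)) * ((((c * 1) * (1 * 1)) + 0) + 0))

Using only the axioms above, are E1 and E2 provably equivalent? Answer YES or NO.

step 1: add_zero (→) rewrites (0 + 0) into 0, now ((c * ((-1 + 0) + (- (-1 + 0)))) + (0 * (b + ((- b) + 0))))
step 2: add_zero (→) rewrites (-1 + 0) into -1, now ((c * ((-1 + 0) + (- -1))) + (0 * (b + ((- b) + 0))))
step 3: add_zero (→) rewrites ((- b) + 0) into (- b), now ((c * ((-1 + 0) + (- -1))) + (0 * (b + (- b))))
step 4: sub_self (→) rewrites (b + (- b)) into 0, now ((c * ((-1 + 0) + (- -1))) + (0 * 0))
step 5: add_zero (→) rewrites (-1 + 0) into -1, now ((c * (-1 + (- -1))) + (0 * 0))
step 6: mul_comm (→) rewrites (c * (-1 + (- -1))) into ((-1 + (- -1)) * c), now (((-1 + (- -1)) * c) + (0 * 0))
step 7: sub_self (→) rewrites (-1 + (- -1)) into 0, now ((0 * c) + (0 * 0))
step 8: distrib (→) rewrites ((0 * c) + (0 * 0)) into (0 * (c + 0))
step 9: add_zero (→) rewrites (c + 0) into c, now (0 * c)
step 10: mul_one (←) rewrites c into (c * 1), now (0 * (c * 1))
step 11: sub_self (←) rewrites 0 into (c + (- c)), now ((c + (- c)) * (c * 1))
step 12: mul_one (←) rewrites c into (c * 1), now ((c + (- c)) * ((c * 1) * 1))
step 13: mul_one (←) rewrites 1 into (1 * 1), now ((c + (- c)) * ((c * 1) * (1 * 1)))
step 14: add_zero (←) rewrites ((c * 1) * (1 * 1)) into (((c * 1) * (1 * 1)) + 0), now ((c + (- c)) * (((c * 1) * (1 * 1)) + 0))
step 15: add_zero (←) rewrites ((c * 1) * (1 * 1)) into (((c * 1) * (1 * 1)) + 0), which is E2

YES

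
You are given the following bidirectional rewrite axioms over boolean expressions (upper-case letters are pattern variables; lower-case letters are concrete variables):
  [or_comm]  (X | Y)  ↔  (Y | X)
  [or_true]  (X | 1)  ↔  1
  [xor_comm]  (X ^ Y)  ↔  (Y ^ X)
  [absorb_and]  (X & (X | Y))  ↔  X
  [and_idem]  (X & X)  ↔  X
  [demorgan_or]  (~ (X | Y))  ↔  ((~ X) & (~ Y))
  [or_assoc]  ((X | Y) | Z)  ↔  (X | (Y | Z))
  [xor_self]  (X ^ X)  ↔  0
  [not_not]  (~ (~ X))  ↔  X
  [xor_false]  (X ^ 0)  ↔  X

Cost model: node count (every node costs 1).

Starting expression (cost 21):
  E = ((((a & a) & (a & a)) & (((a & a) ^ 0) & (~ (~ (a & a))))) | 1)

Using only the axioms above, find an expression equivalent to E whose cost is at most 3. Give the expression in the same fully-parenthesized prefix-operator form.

(1) (~ (~ (a & a)))  =[not_not →]=  (a & a)    ⊢ ((((a & a) & (a & a)) & (((a & a) ^ 0) & (a & a))) | 1)
(2) ((a & a) ^ 0)  =[xor_false →]=  (a & a)    ⊢ ((((a & a) & (a & a)) & ((a & a) & (a & a))) | 1)
(3) (((a & a) & (a & a)) & ((a & a) & (a & a)))  =[and_idem →]=  ((a & a) & (a & a))    ⊢ (((a & a) & (a & a)) | 1)
(4) ((a & a) & (a & a))  =[and_idem →]=  (a & a)    ⊢ ((a & a) | 1)
(5) (a & a)  =[and_idem →]=  a    ⊢ cost 3, within 3

(a | 1)   [cost 3]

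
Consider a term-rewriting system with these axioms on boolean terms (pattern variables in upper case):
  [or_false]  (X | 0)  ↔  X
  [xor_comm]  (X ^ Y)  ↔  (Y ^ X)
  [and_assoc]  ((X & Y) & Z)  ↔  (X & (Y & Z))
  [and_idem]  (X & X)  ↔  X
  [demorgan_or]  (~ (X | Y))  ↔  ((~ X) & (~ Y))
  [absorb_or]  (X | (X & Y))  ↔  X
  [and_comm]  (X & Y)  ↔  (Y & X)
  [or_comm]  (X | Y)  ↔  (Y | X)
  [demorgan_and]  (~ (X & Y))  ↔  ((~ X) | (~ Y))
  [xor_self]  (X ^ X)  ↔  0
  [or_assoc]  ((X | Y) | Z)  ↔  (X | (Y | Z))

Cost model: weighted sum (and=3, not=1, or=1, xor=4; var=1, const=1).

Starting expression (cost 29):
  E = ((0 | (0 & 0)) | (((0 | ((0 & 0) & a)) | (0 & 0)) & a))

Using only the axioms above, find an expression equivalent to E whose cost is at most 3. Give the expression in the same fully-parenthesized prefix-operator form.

(0 | 0)   [cost 3]

step 1: and_idem (→) rewrites (0 & 0) into 0, now ((0 | (0 & 0)) | (((0 | (0 & a)) | (0 & 0)) & a))
step 2: absorb_or (→) rewrites (0 | (0 & a)) into 0, now ((0 | (0 & 0)) | ((0 | (0 & 0)) & a))
step 3: absorb_or (→) rewrites ((0 | (0 & 0)) | ((0 | (0 & 0)) & a)) into (0 | (0 & 0))
step 4: and_idem (→) rewrites (0 & 0) into 0, reaching cost 3 (bound 3)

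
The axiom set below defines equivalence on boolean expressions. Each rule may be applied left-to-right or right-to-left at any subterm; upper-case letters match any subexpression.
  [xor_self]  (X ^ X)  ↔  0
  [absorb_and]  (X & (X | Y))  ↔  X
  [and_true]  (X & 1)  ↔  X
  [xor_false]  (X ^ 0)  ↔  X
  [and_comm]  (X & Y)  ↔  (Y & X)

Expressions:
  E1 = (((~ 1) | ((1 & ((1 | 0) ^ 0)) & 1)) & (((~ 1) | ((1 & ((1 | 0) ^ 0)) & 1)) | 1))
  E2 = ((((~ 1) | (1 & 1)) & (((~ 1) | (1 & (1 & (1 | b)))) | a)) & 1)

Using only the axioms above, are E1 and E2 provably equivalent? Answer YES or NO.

1. [absorb_and →] (((~ 1) | ((1 & ((1 | 0) ^ 0)) & 1)) & (((~ 1) | ((1 & ((1 | 0) ^ 0)) & 1)) | 1))  →  ((~ 1) | ((1 & ((1 | 0) ^ 0)) & 1))
2. [xor_false →] ((1 | 0) ^ 0)  →  (1 | 0);  E1 = ((~ 1) | ((1 & (1 | 0)) & 1))
3. [absorb_and →] (1 & (1 | 0))  →  1;  E1 = ((~ 1) | (1 & 1))
4. [and_true ←] ((~ 1) | (1 & 1))  →  (((~ 1) | (1 & 1)) & 1)
5. [absorb_and ←] ((~ 1) | (1 & 1))  →  (((~ 1) | (1 & 1)) & (((~ 1) | (1 & 1)) | a));  E1 = ((((~ 1) | (1 & 1)) & (((~ 1) | (1 & 1)) | a)) & 1)
6. [absorb_and ←] 1  →  (1 & (1 | b));  this is E2

YES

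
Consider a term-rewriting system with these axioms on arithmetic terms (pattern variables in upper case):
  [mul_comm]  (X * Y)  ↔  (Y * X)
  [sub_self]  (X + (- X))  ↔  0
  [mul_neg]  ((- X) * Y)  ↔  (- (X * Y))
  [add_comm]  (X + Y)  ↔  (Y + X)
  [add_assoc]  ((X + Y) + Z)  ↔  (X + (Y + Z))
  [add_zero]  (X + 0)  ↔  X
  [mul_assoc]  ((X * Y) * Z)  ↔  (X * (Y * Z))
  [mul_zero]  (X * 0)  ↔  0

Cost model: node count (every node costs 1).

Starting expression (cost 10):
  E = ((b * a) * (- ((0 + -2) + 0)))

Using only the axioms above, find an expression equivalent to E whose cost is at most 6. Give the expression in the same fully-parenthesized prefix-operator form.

step 1: add_comm (→) rewrites (0 + -2) into (-2 + 0), now ((b * a) * (- ((-2 + 0) + 0)))
step 2: add_zero (→) rewrites (-2 + 0) into -2, now ((b * a) * (- (-2 + 0)))
step 3: add_zero (→) rewrites (-2 + 0) into -2, reaching cost 6 (bound 6)

((b * a) * (- -2))   [cost 6]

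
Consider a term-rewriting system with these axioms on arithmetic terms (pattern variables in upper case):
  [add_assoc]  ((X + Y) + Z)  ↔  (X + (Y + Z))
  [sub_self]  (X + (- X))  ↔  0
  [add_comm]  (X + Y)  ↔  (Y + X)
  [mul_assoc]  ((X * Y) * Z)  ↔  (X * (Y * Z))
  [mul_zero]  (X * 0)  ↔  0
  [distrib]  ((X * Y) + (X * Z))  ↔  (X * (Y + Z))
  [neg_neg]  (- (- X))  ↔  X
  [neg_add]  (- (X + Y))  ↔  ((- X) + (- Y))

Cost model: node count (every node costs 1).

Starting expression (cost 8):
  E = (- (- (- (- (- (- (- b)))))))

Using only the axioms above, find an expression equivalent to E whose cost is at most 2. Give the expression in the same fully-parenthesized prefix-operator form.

(- b)   [cost 2]

step 1: neg_neg (→) rewrites (- (- (- (- (- (- b)))))) into (- (- (- (- b)))), now (- (- (- (- (- b)))))
step 2: neg_neg (→) rewrites (- (- b)) into b, now (- (- (- b)))
step 3: neg_neg (→) rewrites (- (- (- b))) into (- b), reaching cost 2 (bound 2)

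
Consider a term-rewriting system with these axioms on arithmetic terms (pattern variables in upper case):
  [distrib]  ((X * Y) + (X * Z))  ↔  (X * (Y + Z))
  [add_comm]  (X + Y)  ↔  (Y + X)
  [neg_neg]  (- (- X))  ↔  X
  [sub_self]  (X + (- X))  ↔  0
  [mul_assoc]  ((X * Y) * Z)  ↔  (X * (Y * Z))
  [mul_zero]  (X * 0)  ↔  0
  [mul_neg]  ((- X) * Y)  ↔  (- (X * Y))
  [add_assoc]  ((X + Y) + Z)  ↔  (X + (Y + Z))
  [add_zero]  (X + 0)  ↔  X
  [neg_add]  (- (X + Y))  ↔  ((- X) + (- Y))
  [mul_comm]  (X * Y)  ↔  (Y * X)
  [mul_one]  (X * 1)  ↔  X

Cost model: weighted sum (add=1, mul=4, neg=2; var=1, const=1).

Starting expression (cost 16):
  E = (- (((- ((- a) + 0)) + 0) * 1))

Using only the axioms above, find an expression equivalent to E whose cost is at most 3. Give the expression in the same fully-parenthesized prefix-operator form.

(- a)   [cost 3]

1. [add_zero →] ((- a) + 0)  →  (- a);  E = (- (((- (- a)) + 0) * 1))
2. [mul_one →] (((- (- a)) + 0) * 1)  →  ((- (- a)) + 0);  E = (- ((- (- a)) + 0))
3. [add_zero →] ((- (- a)) + 0)  →  (- (- a));  E = (- (- (- a)))
4. [neg_neg →] (- (- a))  →  a;  cost 3 ≤ 3, done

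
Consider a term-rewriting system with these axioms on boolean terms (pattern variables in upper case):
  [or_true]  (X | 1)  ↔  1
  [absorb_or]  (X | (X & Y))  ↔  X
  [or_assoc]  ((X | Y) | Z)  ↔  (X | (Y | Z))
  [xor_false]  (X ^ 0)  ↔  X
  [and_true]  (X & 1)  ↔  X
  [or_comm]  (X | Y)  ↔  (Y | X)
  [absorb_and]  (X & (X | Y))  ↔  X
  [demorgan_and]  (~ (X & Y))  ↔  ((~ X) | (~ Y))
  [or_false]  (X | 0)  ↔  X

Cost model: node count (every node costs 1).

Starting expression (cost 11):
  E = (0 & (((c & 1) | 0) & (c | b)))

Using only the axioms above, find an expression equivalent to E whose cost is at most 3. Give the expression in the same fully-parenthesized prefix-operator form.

(1) ((c & 1) | 0)  =[or_false →]=  (c & 1)    ⊢ (0 & ((c & 1) & (c | b)))
(2) (c & 1)  =[and_true →]=  c    ⊢ (0 & (c & (c | b)))
(3) (c & (c | b))  =[absorb_and →]=  c    ⊢ cost 3, within 3

(0 & c)   [cost 3]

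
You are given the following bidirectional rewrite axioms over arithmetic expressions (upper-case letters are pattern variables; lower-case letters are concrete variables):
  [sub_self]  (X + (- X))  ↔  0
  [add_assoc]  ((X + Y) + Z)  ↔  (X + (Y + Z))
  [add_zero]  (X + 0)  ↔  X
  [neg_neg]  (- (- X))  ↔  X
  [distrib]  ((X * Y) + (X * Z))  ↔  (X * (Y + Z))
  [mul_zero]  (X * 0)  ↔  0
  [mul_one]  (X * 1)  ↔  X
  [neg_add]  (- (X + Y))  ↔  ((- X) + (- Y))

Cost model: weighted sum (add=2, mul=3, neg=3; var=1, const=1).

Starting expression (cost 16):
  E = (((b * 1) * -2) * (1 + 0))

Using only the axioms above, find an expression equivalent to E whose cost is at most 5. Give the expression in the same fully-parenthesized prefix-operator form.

(1) (1 + 0)  =[add_zero →]=  1    ⊢ (((b * 1) * -2) * 1)
(2) (((b * 1) * -2) * 1)  =[mul_one →]=  ((b * 1) * -2)
(3) (b * 1)  =[mul_one →]=  b    ⊢ cost 5, within 5

(b * -2)   [cost 5]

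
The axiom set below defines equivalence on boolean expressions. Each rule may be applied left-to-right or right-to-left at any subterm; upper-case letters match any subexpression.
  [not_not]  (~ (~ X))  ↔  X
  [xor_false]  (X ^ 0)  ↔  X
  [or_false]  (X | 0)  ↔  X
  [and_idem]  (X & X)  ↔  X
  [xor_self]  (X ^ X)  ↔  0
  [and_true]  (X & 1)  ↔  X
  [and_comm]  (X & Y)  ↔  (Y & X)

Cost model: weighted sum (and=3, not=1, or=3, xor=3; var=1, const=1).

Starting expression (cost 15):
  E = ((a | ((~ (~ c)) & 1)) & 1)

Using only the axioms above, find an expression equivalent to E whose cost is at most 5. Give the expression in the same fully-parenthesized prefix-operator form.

(a | c)   [cost 5]

(1) ((~ (~ c)) & 1)  =[and_true →]=  (~ (~ c))    ⊢ ((a | (~ (~ c))) & 1)
(2) ((a | (~ (~ c))) & 1)  =[and_true →]=  (a | (~ (~ c)))
(3) (~ (~ c))  =[not_not →]=  c    ⊢ cost 5, within 5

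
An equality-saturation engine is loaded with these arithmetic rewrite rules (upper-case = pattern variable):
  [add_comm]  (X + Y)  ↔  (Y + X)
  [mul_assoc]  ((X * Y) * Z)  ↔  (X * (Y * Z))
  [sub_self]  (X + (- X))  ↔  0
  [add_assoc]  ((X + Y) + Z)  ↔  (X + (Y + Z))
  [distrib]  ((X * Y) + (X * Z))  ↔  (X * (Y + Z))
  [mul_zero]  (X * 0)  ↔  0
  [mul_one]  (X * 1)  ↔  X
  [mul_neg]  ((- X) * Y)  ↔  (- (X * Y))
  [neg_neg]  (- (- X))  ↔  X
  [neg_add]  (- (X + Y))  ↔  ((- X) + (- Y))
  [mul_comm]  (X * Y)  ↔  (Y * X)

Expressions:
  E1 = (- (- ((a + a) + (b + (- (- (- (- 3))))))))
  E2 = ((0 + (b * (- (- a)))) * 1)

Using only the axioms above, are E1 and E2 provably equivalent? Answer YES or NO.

All listed rules preserve value, hence provable equivalence implies equal values everywhere; look for a separating assignment.
a=0, b=0 gives E1 ↦ 3, E2 ↦ 0; values differ ⇒ not provably equivalent.

NO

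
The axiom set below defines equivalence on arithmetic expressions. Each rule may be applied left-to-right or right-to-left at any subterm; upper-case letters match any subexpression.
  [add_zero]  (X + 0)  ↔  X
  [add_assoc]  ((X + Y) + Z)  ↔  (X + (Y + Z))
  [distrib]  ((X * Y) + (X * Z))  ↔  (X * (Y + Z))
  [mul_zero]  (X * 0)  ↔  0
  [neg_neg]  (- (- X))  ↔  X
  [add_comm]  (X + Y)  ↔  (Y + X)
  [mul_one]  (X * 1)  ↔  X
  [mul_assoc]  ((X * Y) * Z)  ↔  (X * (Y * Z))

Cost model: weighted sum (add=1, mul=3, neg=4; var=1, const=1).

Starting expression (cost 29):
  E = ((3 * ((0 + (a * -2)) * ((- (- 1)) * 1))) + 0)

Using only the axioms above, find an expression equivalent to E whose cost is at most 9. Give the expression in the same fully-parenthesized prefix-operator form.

(3 * (a * -2))   [cost 9]

step 1: mul_one (→) rewrites ((- (- 1)) * 1) into (- (- 1)), now ((3 * ((0 + (a * -2)) * (- (- 1)))) + 0)
step 2: neg_neg (→) rewrites (- (- 1)) into 1, now ((3 * ((0 + (a * -2)) * 1)) + 0)
step 3: mul_one (→) rewrites ((0 + (a * -2)) * 1) into (0 + (a * -2)), now ((3 * (0 + (a * -2))) + 0)
step 4: add_zero (→) rewrites ((3 * (0 + (a * -2))) + 0) into (3 * (0 + (a * -2)))
step 5: add_comm (→) rewrites (0 + (a * -2)) into ((a * -2) + 0), now (3 * ((a * -2) + 0))
step 6: add_zero (→) rewrites ((a * -2) + 0) into (a * -2), reaching cost 9 (bound 9)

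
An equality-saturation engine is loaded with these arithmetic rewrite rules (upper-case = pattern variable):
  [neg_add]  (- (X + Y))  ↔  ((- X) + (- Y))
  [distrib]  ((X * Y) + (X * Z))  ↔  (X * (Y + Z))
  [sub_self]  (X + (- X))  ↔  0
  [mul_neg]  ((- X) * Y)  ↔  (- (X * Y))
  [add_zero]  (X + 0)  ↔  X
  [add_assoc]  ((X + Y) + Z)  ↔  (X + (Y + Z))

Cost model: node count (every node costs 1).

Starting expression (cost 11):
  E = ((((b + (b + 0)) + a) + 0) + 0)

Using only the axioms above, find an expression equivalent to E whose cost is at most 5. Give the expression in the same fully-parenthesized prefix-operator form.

((b + b) + a)   [cost 5]

step 1: add_zero (→) rewrites (b + 0) into b, now ((((b + b) + a) + 0) + 0)
step 2: add_zero (→) rewrites (((b + b) + a) + 0) into ((b + b) + a), now (((b + b) + a) + 0)
step 3: add_zero (→) rewrites (((b + b) + a) + 0) into ((b + b) + a), reaching cost 5 (bound 5)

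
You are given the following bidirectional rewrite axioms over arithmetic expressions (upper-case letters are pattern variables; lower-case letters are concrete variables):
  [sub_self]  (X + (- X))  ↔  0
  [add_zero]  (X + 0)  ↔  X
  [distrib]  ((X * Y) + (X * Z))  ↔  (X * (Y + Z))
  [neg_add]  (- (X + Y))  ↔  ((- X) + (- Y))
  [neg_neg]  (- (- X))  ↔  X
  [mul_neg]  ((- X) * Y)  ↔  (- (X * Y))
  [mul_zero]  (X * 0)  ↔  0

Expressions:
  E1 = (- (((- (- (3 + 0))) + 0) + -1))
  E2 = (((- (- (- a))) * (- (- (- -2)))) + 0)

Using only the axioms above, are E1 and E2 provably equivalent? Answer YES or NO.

Every axiom is a valid identity, so a rewrite proof would force E1 and E2 to agree under every assignment.
At a=0: E1 = -2 but E2 = 0; they differ, so no derivation exists.

NO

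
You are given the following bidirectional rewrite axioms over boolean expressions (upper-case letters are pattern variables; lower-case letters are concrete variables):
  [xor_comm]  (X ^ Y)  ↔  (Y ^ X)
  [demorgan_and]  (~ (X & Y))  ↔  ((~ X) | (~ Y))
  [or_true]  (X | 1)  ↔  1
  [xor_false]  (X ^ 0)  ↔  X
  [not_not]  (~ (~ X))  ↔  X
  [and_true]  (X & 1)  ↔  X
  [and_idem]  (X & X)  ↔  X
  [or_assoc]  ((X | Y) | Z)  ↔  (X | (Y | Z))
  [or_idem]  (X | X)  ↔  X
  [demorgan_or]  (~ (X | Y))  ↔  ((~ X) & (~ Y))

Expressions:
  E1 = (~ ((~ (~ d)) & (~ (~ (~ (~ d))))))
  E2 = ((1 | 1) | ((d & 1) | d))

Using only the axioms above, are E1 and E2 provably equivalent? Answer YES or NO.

The axioms are sound identities: if E1 ↔* E2 then E1 and E2 evaluate identically under any assignment.
Under d=1: E1 evaluates to 0, E2 to 1. Distinct ⇒ no rewrite sequence connects them.

NO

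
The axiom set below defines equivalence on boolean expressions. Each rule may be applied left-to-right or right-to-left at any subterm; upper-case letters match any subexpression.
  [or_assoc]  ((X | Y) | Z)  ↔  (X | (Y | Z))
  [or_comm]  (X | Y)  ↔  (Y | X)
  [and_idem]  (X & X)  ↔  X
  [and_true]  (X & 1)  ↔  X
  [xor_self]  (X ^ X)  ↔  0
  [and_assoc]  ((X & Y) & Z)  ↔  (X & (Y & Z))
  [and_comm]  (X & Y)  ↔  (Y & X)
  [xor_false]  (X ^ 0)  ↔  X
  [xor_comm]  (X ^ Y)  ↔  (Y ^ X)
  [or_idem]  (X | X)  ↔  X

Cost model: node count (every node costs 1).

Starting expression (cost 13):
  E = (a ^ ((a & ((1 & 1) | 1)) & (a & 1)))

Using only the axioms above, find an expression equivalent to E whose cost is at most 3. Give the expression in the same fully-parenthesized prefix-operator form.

step 1: and_idem (→) rewrites (1 & 1) into 1, now (a ^ ((a & (1 | 1)) & (a & 1)))
step 2: or_idem (→) rewrites (1 | 1) into 1, now (a ^ ((a & 1) & (a & 1)))
step 3: and_idem (→) rewrites ((a & 1) & (a & 1)) into (a & 1), now (a ^ (a & 1))
step 4: and_true (→) rewrites (a & 1) into a, reaching cost 3 (bound 3)

(a ^ a)   [cost 3]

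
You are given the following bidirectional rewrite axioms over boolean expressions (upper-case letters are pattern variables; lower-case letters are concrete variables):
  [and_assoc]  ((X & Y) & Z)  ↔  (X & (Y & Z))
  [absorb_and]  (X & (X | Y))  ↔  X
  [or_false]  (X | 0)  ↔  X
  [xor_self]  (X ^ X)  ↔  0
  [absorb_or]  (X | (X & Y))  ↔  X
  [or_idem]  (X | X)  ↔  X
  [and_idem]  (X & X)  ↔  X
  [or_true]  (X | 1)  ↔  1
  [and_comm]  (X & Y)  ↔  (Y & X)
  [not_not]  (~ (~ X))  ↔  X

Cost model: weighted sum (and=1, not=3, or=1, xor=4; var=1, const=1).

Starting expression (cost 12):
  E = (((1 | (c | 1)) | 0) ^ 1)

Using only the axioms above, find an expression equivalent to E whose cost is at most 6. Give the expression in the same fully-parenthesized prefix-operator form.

(1 ^ 1)   [cost 6]

1. [or_true →] (c | 1)  →  1;  E = (((1 | 1) | 0) ^ 1)
2. [or_idem →] (1 | 1)  →  1;  E = ((1 | 0) ^ 1)
3. [or_false →] (1 | 0)  →  1;  cost 6 ≤ 6, done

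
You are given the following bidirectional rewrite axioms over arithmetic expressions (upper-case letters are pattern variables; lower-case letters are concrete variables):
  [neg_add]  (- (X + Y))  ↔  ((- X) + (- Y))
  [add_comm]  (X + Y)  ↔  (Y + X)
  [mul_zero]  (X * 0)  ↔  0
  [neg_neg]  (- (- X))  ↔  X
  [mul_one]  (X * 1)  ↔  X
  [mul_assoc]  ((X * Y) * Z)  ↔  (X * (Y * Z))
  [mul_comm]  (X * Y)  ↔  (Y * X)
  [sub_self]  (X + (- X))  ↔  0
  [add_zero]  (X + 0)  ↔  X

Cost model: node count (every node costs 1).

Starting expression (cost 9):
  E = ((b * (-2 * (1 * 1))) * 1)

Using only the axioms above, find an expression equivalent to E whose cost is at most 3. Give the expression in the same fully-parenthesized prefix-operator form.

(1) ((b * (-2 * (1 * 1))) * 1)  =[mul_one →]=  (b * (-2 * (1 * 1)))
(2) (1 * 1)  =[mul_one →]=  1    ⊢ (b * (-2 * 1))
(3) (-2 * 1)  =[mul_one →]=  -2    ⊢ cost 3, within 3

(b * -2)   [cost 3]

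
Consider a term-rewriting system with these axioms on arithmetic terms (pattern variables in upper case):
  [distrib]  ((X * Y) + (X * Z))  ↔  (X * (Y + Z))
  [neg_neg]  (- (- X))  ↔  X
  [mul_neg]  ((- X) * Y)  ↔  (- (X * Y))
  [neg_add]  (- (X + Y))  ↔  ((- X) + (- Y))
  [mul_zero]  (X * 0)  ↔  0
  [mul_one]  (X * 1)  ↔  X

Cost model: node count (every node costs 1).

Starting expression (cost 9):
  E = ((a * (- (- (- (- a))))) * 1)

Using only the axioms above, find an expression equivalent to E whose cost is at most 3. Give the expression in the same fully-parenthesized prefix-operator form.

1. [neg_neg →] (- (- a))  →  a;  E = ((a * (- (- a))) * 1)
2. [neg_neg →] (- (- a))  →  a;  E = ((a * a) * 1)
3. [mul_one →] ((a * a) * 1)  →  (a * a);  cost 3 ≤ 3, done

(a * a)   [cost 3]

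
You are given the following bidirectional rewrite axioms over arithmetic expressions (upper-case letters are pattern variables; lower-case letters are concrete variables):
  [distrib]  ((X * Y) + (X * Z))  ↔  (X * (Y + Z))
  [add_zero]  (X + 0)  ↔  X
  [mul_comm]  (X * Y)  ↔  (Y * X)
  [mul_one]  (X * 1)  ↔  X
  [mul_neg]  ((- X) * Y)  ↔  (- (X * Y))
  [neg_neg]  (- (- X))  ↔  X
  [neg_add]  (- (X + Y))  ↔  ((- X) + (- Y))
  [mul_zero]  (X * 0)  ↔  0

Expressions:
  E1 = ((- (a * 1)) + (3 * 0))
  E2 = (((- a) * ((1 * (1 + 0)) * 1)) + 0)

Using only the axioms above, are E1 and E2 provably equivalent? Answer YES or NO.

step 1: mul_zero (→) rewrites (3 * 0) into 0, now ((- (a * 1)) + 0)
step 2: mul_one (→) rewrites (a * 1) into a, now ((- a) + 0)
step 3: mul_one (←) rewrites (- a) into ((- a) * 1), now (((- a) * 1) + 0)
step 4: mul_one (←) rewrites 1 into (1 * 1), now (((- a) * (1 * 1)) + 0)
step 5: mul_one (←) rewrites (1 * 1) into ((1 * 1) * 1), now (((- a) * ((1 * 1) * 1)) + 0)
step 6: add_zero (←) rewrites 1 into (1 + 0), which is E2

YES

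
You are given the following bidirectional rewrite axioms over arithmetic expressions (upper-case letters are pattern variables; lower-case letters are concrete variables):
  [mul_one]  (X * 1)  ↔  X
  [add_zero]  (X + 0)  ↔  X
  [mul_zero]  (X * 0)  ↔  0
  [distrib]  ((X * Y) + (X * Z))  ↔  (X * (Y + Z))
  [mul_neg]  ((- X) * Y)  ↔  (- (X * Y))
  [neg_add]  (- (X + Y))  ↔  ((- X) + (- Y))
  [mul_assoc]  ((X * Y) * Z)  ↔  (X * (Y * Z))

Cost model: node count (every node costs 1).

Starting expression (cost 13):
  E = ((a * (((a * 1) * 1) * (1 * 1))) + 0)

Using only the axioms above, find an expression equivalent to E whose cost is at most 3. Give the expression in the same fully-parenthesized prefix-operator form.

1. [mul_one →] ((a * 1) * 1)  →  (a * 1);  E = ((a * ((a * 1) * (1 * 1))) + 0)
2. [add_zero →] ((a * ((a * 1) * (1 * 1))) + 0)  →  (a * ((a * 1) * (1 * 1)))
3. [mul_one →] (1 * 1)  →  1;  E = (a * ((a * 1) * 1))
4. [mul_one →] ((a * 1) * 1)  →  (a * 1);  E = (a * (a * 1))
5. [mul_one →] (a * 1)  →  a;  cost 3 ≤ 3, done

(a * a)   [cost 3]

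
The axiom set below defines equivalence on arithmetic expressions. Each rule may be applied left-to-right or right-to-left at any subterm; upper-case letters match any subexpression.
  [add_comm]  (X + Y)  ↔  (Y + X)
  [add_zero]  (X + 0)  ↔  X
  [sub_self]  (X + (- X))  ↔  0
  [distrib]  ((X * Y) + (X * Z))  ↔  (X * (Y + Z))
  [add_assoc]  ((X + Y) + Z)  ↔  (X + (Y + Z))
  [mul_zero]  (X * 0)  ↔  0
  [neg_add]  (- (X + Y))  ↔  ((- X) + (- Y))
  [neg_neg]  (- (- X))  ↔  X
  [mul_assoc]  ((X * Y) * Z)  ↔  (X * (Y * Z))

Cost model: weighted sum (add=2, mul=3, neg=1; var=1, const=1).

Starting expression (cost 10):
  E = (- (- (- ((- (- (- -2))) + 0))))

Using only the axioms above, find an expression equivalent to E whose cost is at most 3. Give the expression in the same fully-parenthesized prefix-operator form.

(- (- -2))   [cost 3]

(1) ((- (- (- -2))) + 0)  =[add_zero →]=  (- (- (- -2)))    ⊢ (- (- (- (- (- (- -2))))))
(2) (- (- (- -2)))  =[neg_neg →]=  (- -2)    ⊢ (- (- (- (- -2))))
(3) (- (- (- -2)))  =[neg_neg →]=  (- -2)    ⊢ cost 3, within 3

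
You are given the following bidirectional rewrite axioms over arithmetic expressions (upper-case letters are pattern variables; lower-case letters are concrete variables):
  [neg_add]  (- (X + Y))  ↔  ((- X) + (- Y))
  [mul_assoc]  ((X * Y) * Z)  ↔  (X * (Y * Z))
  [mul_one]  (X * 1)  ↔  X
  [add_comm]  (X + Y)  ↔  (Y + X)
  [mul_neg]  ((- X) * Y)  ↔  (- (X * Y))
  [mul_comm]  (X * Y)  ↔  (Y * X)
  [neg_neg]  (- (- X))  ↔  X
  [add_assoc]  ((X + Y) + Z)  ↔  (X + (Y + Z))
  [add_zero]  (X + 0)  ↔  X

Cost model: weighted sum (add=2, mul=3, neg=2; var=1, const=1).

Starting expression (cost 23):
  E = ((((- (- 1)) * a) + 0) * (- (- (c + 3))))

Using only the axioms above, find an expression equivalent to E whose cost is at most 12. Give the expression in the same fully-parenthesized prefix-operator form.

((1 * a) * (c + 3))   [cost 12]

1. [neg_neg →] (- (- 1))  →  1;  E = (((1 * a) + 0) * (- (- (c + 3))))
2. [neg_neg →] (- (- (c + 3)))  →  (c + 3);  E = (((1 * a) + 0) * (c + 3))
3. [add_zero →] ((1 * a) + 0)  →  (1 * a);  cost 12 ≤ 12, done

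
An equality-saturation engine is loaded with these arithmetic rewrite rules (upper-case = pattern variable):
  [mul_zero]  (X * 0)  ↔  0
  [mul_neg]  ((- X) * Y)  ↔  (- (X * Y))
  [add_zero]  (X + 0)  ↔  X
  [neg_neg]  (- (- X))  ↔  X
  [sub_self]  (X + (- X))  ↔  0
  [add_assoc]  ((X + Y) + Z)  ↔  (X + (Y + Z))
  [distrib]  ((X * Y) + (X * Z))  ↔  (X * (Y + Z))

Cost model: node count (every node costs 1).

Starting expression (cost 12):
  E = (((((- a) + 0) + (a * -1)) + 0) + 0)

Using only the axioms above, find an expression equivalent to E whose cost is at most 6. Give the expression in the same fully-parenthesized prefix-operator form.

((- a) + (a * -1))   [cost 6]

1. [add_zero →] (((((- a) + 0) + (a * -1)) + 0) + 0)  →  ((((- a) + 0) + (a * -1)) + 0)
2. [add_zero →] ((((- a) + 0) + (a * -1)) + 0)  →  (((- a) + 0) + (a * -1))
3. [add_zero →] ((- a) + 0)  →  (- a);  cost 6 ≤ 6, done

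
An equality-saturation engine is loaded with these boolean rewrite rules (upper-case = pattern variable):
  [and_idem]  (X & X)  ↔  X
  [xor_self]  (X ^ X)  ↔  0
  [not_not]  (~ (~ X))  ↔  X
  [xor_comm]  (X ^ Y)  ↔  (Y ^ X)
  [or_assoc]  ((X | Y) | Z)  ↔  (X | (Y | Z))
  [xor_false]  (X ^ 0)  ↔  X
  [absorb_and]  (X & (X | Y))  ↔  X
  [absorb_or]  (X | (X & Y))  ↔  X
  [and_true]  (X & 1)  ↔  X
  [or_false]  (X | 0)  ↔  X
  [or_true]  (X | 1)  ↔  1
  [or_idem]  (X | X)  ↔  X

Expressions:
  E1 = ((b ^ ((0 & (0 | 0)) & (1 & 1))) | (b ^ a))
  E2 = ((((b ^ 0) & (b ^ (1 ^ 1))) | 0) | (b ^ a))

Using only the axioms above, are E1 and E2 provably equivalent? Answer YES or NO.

1. [absorb_and →] (0 & (0 | 0))  →  0;  E1 = ((b ^ (0 & (1 & 1))) | (b ^ a))
2. [and_true →] (1 & 1)  →  1;  E1 = ((b ^ (0 & 1)) | (b ^ a))
3. [and_true →] (0 & 1)  →  0;  E1 = ((b ^ 0) | (b ^ a))
4. [and_idem ←] (b ^ 0)  →  ((b ^ 0) & (b ^ 0));  E1 = (((b ^ 0) & (b ^ 0)) | (b ^ a))
5. [xor_self ←] 0  →  (1 ^ 1);  E1 = (((b ^ 0) & (b ^ (1 ^ 1))) | (b ^ a))
6. [or_false ←] ((b ^ 0) & (b ^ (1 ^ 1)))  →  (((b ^ 0) & (b ^ (1 ^ 1))) | 0);  this is E2

YES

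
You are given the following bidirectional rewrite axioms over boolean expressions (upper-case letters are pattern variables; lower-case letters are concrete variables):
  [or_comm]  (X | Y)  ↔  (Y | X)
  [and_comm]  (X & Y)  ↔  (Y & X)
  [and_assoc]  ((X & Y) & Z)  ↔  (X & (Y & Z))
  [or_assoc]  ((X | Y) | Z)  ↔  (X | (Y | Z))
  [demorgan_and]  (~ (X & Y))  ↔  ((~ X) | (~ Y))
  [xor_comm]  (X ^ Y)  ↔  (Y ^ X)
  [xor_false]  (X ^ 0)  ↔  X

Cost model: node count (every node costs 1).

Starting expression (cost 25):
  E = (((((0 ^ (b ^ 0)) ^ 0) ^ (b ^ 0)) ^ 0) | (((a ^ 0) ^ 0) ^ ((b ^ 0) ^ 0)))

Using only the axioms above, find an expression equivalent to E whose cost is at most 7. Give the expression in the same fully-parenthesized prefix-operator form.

1. [xor_false →] ((((0 ^ (b ^ 0)) ^ 0) ^ (b ^ 0)) ^ 0)  →  (((0 ^ (b ^ 0)) ^ 0) ^ (b ^ 0));  E = ((((0 ^ (b ^ 0)) ^ 0) ^ (b ^ 0)) | (((a ^ 0) ^ 0) ^ ((b ^ 0) ^ 0)))
2. [xor_false →] (b ^ 0)  →  b;  E = ((((0 ^ b) ^ 0) ^ (b ^ 0)) | (((a ^ 0) ^ 0) ^ ((b ^ 0) ^ 0)))
3. [or_comm →] ((((0 ^ b) ^ 0) ^ (b ^ 0)) | (((a ^ 0) ^ 0) ^ ((b ^ 0) ^ 0)))  →  ((((a ^ 0) ^ 0) ^ ((b ^ 0) ^ 0)) | (((0 ^ b) ^ 0) ^ (b ^ 0)))
4. [xor_false →] (b ^ 0)  →  b;  E = ((((a ^ 0) ^ 0) ^ (b ^ 0)) | (((0 ^ b) ^ 0) ^ (b ^ 0)))
5. [xor_comm →] (0 ^ b)  →  (b ^ 0);  E = ((((a ^ 0) ^ 0) ^ (b ^ 0)) | (((b ^ 0) ^ 0) ^ (b ^ 0)))
6. [xor_false →] (a ^ 0)  →  a;  E = (((a ^ 0) ^ (b ^ 0)) | (((b ^ 0) ^ 0) ^ (b ^ 0)))
7. [xor_false →] ((b ^ 0) ^ 0)  →  (b ^ 0);  E = (((a ^ 0) ^ (b ^ 0)) | ((b ^ 0) ^ (b ^ 0)))
8. [xor_false →] (b ^ 0)  →  b;  E = (((a ^ 0) ^ (b ^ 0)) | ((b ^ 0) ^ b))
9. [xor_false →] (b ^ 0)  →  b;  E = (((a ^ 0) ^ b) | ((b ^ 0) ^ b))
10. [xor_false →] (a ^ 0)  →  a;  E = ((a ^ b) | ((b ^ 0) ^ b))
11. [xor_false →] (b ^ 0)  →  b;  cost 7 ≤ 7, done

((a ^ b) | (b ^ b))   [cost 7]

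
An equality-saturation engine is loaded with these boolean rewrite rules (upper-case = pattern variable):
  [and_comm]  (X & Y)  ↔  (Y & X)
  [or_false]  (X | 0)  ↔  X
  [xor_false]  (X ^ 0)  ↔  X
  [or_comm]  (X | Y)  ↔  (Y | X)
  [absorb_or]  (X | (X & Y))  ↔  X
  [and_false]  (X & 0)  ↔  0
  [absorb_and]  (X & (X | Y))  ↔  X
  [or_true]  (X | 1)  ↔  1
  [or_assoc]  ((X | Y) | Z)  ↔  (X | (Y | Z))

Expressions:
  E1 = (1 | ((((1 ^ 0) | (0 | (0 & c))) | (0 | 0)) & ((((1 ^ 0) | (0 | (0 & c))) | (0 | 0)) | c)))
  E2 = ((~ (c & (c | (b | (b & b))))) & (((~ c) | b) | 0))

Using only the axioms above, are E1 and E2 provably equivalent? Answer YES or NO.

The axioms are sound identities: if E1 ↔* E2 then E1 and E2 evaluate identically under any assignment.
Under b=0, c=1: E1 evaluates to 1, E2 to 0. Distinct ⇒ no rewrite sequence connects them.

NO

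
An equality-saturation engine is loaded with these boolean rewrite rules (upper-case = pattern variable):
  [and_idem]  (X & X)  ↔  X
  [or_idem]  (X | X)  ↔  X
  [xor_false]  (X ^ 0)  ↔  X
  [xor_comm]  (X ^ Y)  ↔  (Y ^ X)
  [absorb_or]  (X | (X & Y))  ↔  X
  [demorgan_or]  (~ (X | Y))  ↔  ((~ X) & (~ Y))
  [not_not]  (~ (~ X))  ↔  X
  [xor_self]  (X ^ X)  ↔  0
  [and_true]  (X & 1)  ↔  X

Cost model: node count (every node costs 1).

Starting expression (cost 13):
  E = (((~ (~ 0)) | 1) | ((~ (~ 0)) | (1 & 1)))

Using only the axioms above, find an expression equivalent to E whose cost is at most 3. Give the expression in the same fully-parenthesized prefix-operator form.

(1) (1 & 1)  =[and_idem →]=  1    ⊢ (((~ (~ 0)) | 1) | ((~ (~ 0)) | 1))
(2) (((~ (~ 0)) | 1) | ((~ (~ 0)) | 1))  =[or_idem →]=  ((~ (~ 0)) | 1)
(3) (~ (~ 0))  =[not_not →]=  0    ⊢ cost 3, within 3

(0 | 1)   [cost 3]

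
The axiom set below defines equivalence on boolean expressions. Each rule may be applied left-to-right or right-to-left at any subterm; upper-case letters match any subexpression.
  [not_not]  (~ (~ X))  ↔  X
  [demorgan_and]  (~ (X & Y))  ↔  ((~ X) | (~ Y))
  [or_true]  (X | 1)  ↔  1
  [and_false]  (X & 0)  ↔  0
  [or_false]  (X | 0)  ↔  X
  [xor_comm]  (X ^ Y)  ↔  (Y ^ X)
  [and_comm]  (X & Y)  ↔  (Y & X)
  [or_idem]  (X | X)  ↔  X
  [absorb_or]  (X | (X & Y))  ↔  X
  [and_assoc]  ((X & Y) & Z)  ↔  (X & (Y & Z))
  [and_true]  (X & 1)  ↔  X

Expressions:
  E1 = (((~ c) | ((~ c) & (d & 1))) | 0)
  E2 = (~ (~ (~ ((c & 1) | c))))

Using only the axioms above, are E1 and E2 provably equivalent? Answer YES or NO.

(1) (((~ c) | ((~ c) & (d & 1))) | 0)  =[or_false →]=  ((~ c) | ((~ c) & (d & 1)))
(2) (d & 1)  =[and_true →]=  d    ⊢ ((~ c) | ((~ c) & d))
(3) ((~ c) | ((~ c) & d))  =[absorb_or →]=  (~ c)
(4) c  =[or_idem ←]=  (c | c)    ⊢ (~ (c | c))
(5) c  =[and_true ←]=  (c & 1)    ⊢ (~ ((c & 1) | c))
(6) ((c & 1) | c)  =[not_not ←]=  (~ (~ ((c & 1) | c)))    ⊢ E2

YES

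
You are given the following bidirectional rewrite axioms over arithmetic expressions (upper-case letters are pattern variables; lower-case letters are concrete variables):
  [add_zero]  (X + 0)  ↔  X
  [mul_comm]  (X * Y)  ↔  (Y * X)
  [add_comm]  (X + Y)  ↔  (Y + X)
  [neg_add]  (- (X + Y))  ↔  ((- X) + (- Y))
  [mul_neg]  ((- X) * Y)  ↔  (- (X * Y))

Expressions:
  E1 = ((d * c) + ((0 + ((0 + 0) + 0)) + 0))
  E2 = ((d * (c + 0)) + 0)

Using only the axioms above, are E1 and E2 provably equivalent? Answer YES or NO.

(1) ((0 + 0) + 0)  =[add_zero →]=  (0 + 0)    ⊢ ((d * c) + ((0 + (0 + 0)) + 0))
(2) (0 + 0)  =[add_zero →]=  0    ⊢ ((d * c) + ((0 + 0) + 0))
(3) ((0 + 0) + 0)  =[add_zero →]=  (0 + 0)    ⊢ ((d * c) + (0 + 0))
(4) (0 + 0)  =[add_zero →]=  0    ⊢ ((d * c) + 0)
(5) c  =[add_zero ←]=  (c + 0)    ⊢ E2

YES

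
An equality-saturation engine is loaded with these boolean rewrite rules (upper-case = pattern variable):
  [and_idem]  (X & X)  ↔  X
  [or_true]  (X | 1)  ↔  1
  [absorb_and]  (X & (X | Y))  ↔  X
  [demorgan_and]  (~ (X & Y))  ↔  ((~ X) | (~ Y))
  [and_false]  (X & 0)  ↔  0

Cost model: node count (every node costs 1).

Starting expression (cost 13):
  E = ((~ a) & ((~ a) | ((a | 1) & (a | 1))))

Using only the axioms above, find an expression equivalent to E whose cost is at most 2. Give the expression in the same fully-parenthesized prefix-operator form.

(1) ((a | 1) & (a | 1))  =[and_idem →]=  (a | 1)    ⊢ ((~ a) & ((~ a) | (a | 1)))
(2) (a | 1)  =[or_true →]=  1    ⊢ ((~ a) & ((~ a) | 1))
(3) ((~ a) & ((~ a) | 1))  =[absorb_and →]=  (~ a)    ⊢ cost 2, within 2

(~ a)   [cost 2]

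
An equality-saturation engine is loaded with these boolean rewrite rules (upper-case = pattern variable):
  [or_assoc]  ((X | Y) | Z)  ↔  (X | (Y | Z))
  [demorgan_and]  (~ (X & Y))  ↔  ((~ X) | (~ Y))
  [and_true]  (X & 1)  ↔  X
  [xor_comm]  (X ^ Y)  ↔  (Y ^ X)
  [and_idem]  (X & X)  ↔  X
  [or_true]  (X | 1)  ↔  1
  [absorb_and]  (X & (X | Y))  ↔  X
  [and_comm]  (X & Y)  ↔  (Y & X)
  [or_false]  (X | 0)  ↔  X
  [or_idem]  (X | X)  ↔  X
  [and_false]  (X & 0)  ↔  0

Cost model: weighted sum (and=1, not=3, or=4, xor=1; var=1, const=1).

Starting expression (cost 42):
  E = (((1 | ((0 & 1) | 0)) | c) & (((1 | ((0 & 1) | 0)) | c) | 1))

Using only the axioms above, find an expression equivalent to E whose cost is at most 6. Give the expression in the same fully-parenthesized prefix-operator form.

(1 | c)   [cost 6]

step 1: absorb_and (→) rewrites (((1 | ((0 & 1) | 0)) | c) & (((1 | ((0 & 1) | 0)) | c) | 1)) into ((1 | ((0 & 1) | 0)) | c)
step 2: and_true (→) rewrites (0 & 1) into 0, now ((1 | (0 | 0)) | c)
step 3: or_false (→) rewrites (0 | 0) into 0, now ((1 | 0) | c)
step 4: or_false (→) rewrites (1 | 0) into 1, reaching cost 6 (bound 6)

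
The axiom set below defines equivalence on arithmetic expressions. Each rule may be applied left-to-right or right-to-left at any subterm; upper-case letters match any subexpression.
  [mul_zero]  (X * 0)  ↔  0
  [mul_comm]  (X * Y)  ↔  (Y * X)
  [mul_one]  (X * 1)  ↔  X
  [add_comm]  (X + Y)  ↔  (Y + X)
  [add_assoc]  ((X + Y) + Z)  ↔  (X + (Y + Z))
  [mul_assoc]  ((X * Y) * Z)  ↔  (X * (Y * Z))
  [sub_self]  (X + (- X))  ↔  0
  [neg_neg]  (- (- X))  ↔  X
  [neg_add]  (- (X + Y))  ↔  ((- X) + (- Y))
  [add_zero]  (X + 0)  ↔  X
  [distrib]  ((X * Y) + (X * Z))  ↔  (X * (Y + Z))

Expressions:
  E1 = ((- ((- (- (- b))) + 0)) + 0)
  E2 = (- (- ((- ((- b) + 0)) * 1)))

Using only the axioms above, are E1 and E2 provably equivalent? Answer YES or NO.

YES

(1) (- (- (- b)))  =[neg_neg →]=  (- b)    ⊢ ((- ((- b) + 0)) + 0)
(2) ((- ((- b) + 0)) + 0)  =[add_zero →]=  (- ((- b) + 0))
(3) ((- b) + 0)  =[add_zero →]=  (- b)    ⊢ (- (- b))
(4) (- (- b))  =[mul_one ←]=  ((- (- b)) * 1)
(5) ((- (- b)) * 1)  =[neg_neg ←]=  (- (- ((- (- b)) * 1)))
(6) (- b)  =[add_zero ←]=  ((- b) + 0)    ⊢ E2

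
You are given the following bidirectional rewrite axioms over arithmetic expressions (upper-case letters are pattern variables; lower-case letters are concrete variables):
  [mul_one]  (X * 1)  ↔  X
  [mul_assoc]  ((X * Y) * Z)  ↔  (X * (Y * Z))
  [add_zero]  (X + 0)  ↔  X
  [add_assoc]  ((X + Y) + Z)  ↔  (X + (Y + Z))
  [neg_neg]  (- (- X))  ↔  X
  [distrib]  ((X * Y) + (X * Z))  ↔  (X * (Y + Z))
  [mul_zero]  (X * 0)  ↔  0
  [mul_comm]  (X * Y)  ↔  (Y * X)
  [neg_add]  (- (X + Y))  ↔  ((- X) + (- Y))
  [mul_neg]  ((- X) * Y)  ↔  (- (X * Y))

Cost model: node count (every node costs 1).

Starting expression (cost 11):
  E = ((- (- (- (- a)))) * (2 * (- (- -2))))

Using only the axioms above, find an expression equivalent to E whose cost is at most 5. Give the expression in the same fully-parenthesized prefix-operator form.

1. [neg_neg →] (- (- (- (- a))))  →  (- (- a));  E = ((- (- a)) * (2 * (- (- -2))))
2. [neg_neg →] (- (- a))  →  a;  E = (a * (2 * (- (- -2))))
3. [neg_neg →] (- (- -2))  →  -2;  cost 5 ≤ 5, done

(a * (2 * -2))   [cost 5]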